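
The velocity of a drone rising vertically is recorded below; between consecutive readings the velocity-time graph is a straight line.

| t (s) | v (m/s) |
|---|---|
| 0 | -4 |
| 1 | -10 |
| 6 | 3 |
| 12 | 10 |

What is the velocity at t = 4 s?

-2.2 m/s

On 1–6 s the graph is linear from -10 to 3 m/s: v(4) = -10 + (3 − -10)·(4 − 1)/(6 − 1) = -2.2 m/s.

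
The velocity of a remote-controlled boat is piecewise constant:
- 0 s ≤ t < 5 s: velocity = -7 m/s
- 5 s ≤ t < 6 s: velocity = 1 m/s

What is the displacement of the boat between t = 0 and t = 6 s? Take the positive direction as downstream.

-34 m

Net displacement equals the area under the velocity-time graph (areas below the axis count negative).
0–5 s: -7 × 5 = -35 m
5–6 s: 1 × 1 = 1 m
Net displacement = -34 m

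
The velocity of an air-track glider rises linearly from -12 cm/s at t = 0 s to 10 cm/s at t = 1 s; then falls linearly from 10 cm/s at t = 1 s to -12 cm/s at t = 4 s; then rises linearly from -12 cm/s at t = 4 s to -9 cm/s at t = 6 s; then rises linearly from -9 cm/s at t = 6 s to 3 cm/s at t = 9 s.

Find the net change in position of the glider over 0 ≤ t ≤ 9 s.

Displacement is the signed area under the v-t curve.
0–1 s: ½(-12 + 10)(1) = -1 cm
1–4 s: ½(10 + -12)(3) = -3 cm
4–6 s: ½(-12 + -9)(2) = -21 cm
6–9 s: ½(-9 + 3)(3) = -9 cm
Net displacement = -34 cm

-34 cm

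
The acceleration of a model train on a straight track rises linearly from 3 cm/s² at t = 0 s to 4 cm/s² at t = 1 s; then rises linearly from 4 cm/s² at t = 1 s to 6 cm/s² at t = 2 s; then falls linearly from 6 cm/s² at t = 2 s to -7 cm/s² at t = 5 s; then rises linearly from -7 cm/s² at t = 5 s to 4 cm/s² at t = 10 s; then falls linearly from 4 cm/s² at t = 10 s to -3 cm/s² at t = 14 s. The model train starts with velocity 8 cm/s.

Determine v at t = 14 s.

Δv equals the area under the a-t graph; then v = v₀ + Δv.
0–1 s: ½(3 + 4)(1) = 3.5 cm/s
1–2 s: ½(4 + 6)(1) = 5 cm/s
2–5 s: ½(6 + -7)(3) = -1.5 cm/s
5–10 s: ½(-7 + 4)(5) = -7.5 cm/s
10–14 s: ½(4 + -3)(4) = 2 cm/s
Δv = 1.5 cm/s, so v(14) = 8 + (1.5) = 9.5 cm/s.

9.5 cm/s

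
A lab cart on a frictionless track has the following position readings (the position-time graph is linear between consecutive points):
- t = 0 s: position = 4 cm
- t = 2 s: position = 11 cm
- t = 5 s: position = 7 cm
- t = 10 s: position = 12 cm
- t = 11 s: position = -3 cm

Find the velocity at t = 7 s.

Velocity is the slope of the x-t graph on 5–10 s: (12 − 7)/(10 − 5) = 1 cm/s.

1 cm/s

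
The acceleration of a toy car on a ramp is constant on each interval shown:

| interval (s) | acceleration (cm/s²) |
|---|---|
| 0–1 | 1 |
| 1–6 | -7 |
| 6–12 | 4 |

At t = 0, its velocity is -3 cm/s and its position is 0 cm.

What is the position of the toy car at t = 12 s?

-250 cm

On each constant-a segment, Δv = aΔt and Δx = v₀Δt + ½aΔt²; chain segment to segment.
0–1 s: v starts -3 cm/s; Δx = -3·1 + ½·1·1² = -2.5 cm; v ends -2 cm/s.
1–6 s: v starts -2 cm/s; Δx = -2·5 + ½·-7·5² = -97.5 cm; v ends -37 cm/s.
6–12 s: v starts -37 cm/s; Δx = -37·6 + ½·4·6² = -150 cm; v ends -13 cm/s.
x(12) = 0 + Σ Δx = -250 cm.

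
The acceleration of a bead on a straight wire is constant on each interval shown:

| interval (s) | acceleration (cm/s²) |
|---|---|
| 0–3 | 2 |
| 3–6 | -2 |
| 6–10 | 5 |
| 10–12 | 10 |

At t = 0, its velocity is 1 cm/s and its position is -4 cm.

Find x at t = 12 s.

On each constant-a segment, Δv = aΔt and Δx = v₀Δt + ½aΔt²; chain segment to segment.
0–3 s: v starts 1 cm/s; Δx = 1·3 + ½·2·3² = 12 cm; v ends 7 cm/s.
3–6 s: v starts 7 cm/s; Δx = 7·3 + ½·-2·3² = 12 cm; v ends 1 cm/s.
6–10 s: v starts 1 cm/s; Δx = 1·4 + ½·5·4² = 44 cm; v ends 21 cm/s.
10–12 s: v starts 21 cm/s; Δx = 21·2 + ½·10·2² = 62 cm; v ends 41 cm/s.
x(12) = -4 + Σ Δx = 126 cm.

126 cm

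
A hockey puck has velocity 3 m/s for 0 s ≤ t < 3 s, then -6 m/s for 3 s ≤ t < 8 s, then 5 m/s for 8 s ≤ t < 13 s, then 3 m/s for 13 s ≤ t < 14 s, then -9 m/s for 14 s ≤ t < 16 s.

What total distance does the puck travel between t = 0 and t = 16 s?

85 m

Distance (not displacement) is the total path length: add the absolute areas under v-t.
0–3 s: |3| × 3 = 9 m
3–8 s: |-6| × 5 = 30 m
8–13 s: |5| × 5 = 25 m
13–14 s: |3| × 1 = 3 m
14–16 s: |-9| × 2 = 18 m
Total distance = 85 m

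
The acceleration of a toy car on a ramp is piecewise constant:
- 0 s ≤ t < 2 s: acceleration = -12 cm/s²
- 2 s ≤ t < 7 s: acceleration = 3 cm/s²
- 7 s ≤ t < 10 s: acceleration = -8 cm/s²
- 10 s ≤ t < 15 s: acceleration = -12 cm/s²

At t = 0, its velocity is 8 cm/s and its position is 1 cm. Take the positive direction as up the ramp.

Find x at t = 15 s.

On each constant-a segment, Δv = aΔt and Δx = v₀Δt + ½aΔt²; chain segment to segment.
0–2 s: v starts 8 cm/s; Δx = 8·2 + ½·-12·2² = -8 cm; v ends -16 cm/s.
2–7 s: v starts -16 cm/s; Δx = -16·5 + ½·3·5² = -42.5 cm; v ends -1 cm/s.
7–10 s: v starts -1 cm/s; Δx = -1·3 + ½·-8·3² = -39 cm; v ends -25 cm/s.
10–15 s: v starts -25 cm/s; Δx = -25·5 + ½·-12·5² = -275 cm; v ends -85 cm/s.
x(15) = 1 + Σ Δx = -363.5 cm.

-363.5 cm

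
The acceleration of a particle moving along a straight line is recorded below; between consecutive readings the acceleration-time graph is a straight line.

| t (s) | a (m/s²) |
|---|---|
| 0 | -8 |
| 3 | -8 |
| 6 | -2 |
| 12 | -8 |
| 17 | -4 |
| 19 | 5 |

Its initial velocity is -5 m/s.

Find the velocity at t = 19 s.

-103 m/s

Δv equals the area under the a-t graph; then v = v₀ + Δv.
0–3 s: -8 × 3 = -24 m/s
3–6 s: ½(-8 + -2)(3) = -15 m/s
6–12 s: ½(-2 + -8)(6) = -30 m/s
12–17 s: ½(-8 + -4)(5) = -30 m/s
17–19 s: ½(-4 + 5)(2) = 1 m/s
Δv = -98 m/s, so v(19) = -5 + (-98) = -103 m/s.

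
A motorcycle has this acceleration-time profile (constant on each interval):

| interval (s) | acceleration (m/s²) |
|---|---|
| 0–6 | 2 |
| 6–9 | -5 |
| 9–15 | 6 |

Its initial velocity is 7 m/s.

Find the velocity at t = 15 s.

40 m/s

Δv equals the area under the a-t graph; then v = v₀ + Δv.
0–6 s: 2 × 6 = 12 m/s
6–9 s: -5 × 3 = -15 m/s
9–15 s: 6 × 6 = 36 m/s
Δv = 33 m/s, so v(15) = 7 + (33) = 40 m/s.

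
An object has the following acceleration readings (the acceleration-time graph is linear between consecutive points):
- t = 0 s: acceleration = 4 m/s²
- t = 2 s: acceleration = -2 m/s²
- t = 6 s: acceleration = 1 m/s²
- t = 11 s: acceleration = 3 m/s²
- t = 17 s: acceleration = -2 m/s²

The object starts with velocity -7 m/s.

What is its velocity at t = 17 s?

6 m/s

Δv equals the area under the a-t graph; then v = v₀ + Δv.
0–2 s: ½(4 + -2)(2) = 2 m/s
2–6 s: ½(-2 + 1)(4) = -2 m/s
6–11 s: ½(1 + 3)(5) = 10 m/s
11–17 s: ½(3 + -2)(6) = 3 m/s
Δv = 13 m/s, so v(17) = -7 + (13) = 6 m/s.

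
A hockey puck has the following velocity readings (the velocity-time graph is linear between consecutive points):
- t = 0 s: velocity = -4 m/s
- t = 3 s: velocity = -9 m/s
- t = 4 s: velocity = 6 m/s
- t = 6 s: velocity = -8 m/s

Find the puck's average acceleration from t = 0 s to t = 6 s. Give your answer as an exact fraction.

-2/3 m/s²

Average acceleration = Δv/Δt = (-8 − -4)/(6 − 0) = -2/3 m/s².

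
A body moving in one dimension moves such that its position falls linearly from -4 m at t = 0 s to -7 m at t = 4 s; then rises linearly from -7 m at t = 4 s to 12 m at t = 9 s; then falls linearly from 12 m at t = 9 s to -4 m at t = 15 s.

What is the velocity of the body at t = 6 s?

Velocity is the slope of the x-t graph on 4–9 s: (12 − -7)/(9 − 4) = 3.8 m/s.

3.8 m/s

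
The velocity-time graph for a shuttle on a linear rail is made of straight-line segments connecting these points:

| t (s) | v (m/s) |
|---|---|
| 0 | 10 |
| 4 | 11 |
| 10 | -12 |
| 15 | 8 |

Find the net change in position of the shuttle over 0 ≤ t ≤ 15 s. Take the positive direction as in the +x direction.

Displacement is the signed area under the v-t curve.
0–4 s: ½(10 + 11)(4) = 42 m
4–10 s: ½(11 + -12)(6) = -3 m
10–15 s: ½(-12 + 8)(5) = -10 m
Net displacement = 29 m

29 m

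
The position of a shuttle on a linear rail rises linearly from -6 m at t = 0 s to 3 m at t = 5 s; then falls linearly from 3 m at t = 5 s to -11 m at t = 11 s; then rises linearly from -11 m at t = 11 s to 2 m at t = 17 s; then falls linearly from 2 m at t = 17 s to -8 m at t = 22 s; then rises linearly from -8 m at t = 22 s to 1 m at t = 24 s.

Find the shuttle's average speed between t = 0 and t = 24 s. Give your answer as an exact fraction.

55/24 m/s

Average speed = (total path length)/(elapsed time); on a piecewise-linear x-t graph the path length is Σ|Δx|.
0–5 s: |Δx| = |3 − -6| = 9 m
5–11 s: |Δx| = |-11 − 3| = 14 m
11–17 s: |Δx| = |2 − -11| = 13 m
17–22 s: |Δx| = |-8 − 2| = 10 m
22–24 s: |Δx| = |1 − -8| = 9 m
Total path = 55 m; average speed = 55/24 = 55/24 m/s.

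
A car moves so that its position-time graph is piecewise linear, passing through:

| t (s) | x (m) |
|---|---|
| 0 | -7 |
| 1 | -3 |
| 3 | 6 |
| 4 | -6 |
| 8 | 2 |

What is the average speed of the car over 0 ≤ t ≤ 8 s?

4.125 m/s

Average speed = (total path length)/(elapsed time); on a piecewise-linear x-t graph the path length is Σ|Δx|.
0–1 s: |Δx| = |-3 − -7| = 4 m
1–3 s: |Δx| = |6 − -3| = 9 m
3–4 s: |Δx| = |-6 − 6| = 12 m
4–8 s: |Δx| = |2 − -6| = 8 m
Total path = 33 m; average speed = 33/8 = 4.125 m/s.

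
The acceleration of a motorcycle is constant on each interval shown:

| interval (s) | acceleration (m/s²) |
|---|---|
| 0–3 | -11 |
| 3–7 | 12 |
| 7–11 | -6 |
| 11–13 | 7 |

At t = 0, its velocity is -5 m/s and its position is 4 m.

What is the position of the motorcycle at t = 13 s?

-138.5 m

On each constant-a segment, Δv = aΔt and Δx = v₀Δt + ½aΔt²; chain segment to segment.
0–3 s: v starts -5 m/s; Δx = -5·3 + ½·-11·3² = -64.5 m; v ends -38 m/s.
3–7 s: v starts -38 m/s; Δx = -38·4 + ½·12·4² = -56 m; v ends 10 m/s.
7–11 s: v starts 10 m/s; Δx = 10·4 + ½·-6·4² = -8 m; v ends -14 m/s.
11–13 s: v starts -14 m/s; Δx = -14·2 + ½·7·2² = -14 m; v ends 0 m/s.
x(13) = 4 + Σ Δx = -138.5 m.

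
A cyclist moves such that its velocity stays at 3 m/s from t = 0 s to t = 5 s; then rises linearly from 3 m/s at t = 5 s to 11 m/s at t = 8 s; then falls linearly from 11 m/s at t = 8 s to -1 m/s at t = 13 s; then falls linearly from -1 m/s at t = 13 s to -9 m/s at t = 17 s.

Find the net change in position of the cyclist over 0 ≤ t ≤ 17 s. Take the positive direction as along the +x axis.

Net displacement equals the area under the velocity-time graph (areas below the axis count negative).
0–5 s: 3 × 5 = 15 m
5–8 s: ½(3 + 11)(3) = 21 m
8–13 s: ½(11 + -1)(5) = 25 m
13–17 s: ½(-1 + -9)(4) = -20 m
Net displacement = 41 m

41 m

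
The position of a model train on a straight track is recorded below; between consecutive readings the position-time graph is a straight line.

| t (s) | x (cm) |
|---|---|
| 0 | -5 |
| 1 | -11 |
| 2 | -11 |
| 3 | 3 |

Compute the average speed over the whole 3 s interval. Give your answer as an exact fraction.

Average speed = (total path length)/(elapsed time); on a piecewise-linear x-t graph the path length is Σ|Δx|.
0–1 s: |Δx| = |-11 − -5| = 6 cm
1–2 s: |Δx| = |-11 − -11| = 0 cm
2–3 s: |Δx| = |3 − -11| = 14 cm
Total path = 20 cm; average speed = 20/3 = 20/3 cm/s.

20/3 cm/s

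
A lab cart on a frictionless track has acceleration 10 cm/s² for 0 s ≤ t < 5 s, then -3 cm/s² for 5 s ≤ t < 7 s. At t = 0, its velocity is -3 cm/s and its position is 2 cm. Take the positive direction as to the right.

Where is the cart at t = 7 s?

200 cm

On each constant-a segment, Δv = aΔt and Δx = v₀Δt + ½aΔt²; chain segment to segment.
0–5 s: v starts -3 cm/s; Δx = -3·5 + ½·10·5² = 110 cm; v ends 47 cm/s.
5–7 s: v starts 47 cm/s; Δx = 47·2 + ½·-3·2² = 88 cm; v ends 41 cm/s.
x(7) = 2 + Σ Δx = 200 cm.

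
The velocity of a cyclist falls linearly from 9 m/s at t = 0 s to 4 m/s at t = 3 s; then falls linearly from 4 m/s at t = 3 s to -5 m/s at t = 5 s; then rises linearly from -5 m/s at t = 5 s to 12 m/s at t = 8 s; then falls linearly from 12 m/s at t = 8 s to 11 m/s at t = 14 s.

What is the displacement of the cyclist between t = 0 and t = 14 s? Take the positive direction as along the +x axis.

98 m

Net displacement equals the area under the velocity-time graph (areas below the axis count negative).
0–3 s: ½(9 + 4)(3) = 19.5 m
3–5 s: ½(4 + -5)(2) = -1 m
5–8 s: ½(-5 + 12)(3) = 10.5 m
8–14 s: ½(12 + 11)(6) = 69 m
Net displacement = 98 m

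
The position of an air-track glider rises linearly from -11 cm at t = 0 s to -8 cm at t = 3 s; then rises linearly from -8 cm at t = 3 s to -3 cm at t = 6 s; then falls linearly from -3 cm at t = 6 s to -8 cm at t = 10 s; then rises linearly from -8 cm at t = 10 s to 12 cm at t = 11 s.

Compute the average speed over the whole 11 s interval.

3 cm/s

Average speed = (total path length)/(elapsed time); on a piecewise-linear x-t graph the path length is Σ|Δx|.
0–3 s: |Δx| = |-8 − -11| = 3 cm
3–6 s: |Δx| = |-3 − -8| = 5 cm
6–10 s: |Δx| = |-8 − -3| = 5 cm
10–11 s: |Δx| = |12 − -8| = 20 cm
Total path = 33 cm; average speed = 33/11 = 3 cm/s.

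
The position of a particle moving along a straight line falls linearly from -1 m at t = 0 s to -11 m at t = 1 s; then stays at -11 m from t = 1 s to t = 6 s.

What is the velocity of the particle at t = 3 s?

0 m/s

Velocity is the slope of the x-t graph on 1–6 s: (-11 − -11)/(6 − 1) = 0 m/s.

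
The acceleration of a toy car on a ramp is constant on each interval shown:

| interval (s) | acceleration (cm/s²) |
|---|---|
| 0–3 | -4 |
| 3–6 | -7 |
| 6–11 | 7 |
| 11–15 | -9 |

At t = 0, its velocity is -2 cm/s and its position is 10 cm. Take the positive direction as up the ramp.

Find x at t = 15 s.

-247 cm

On each constant-a segment, Δv = aΔt and Δx = v₀Δt + ½aΔt²; chain segment to segment.
0–3 s: v starts -2 cm/s; Δx = -2·3 + ½·-4·3² = -24 cm; v ends -14 cm/s.
3–6 s: v starts -14 cm/s; Δx = -14·3 + ½·-7·3² = -73.5 cm; v ends -35 cm/s.
6–11 s: v starts -35 cm/s; Δx = -35·5 + ½·7·5² = -87.5 cm; v ends 0 cm/s.
11–15 s: v starts 0 cm/s; Δx = 0·4 + ½·-9·4² = -72 cm; v ends -36 cm/s.
x(15) = 10 + Σ Δx = -247 cm.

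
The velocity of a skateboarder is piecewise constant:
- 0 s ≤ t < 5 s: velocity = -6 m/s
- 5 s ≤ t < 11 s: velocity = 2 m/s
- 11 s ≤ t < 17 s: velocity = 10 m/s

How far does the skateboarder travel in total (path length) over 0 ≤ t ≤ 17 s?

102 m

Distance (not displacement) is the total path length: add the absolute areas under v-t.
0–5 s: |-6| × 5 = 30 m
5–11 s: |2| × 6 = 12 m
11–17 s: |10| × 6 = 60 m
Total distance = 102 m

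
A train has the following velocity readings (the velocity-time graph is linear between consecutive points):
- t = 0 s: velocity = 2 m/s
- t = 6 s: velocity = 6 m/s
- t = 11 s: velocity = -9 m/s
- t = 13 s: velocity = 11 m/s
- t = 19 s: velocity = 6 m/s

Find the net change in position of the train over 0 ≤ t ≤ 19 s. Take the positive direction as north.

Displacement is the signed area under the v-t curve.
0–6 s: ½(2 + 6)(6) = 24 m
6–11 s: ½(6 + -9)(5) = -7.5 m
11–13 s: ½(-9 + 11)(2) = 2 m
13–19 s: ½(11 + 6)(6) = 51 m
Net displacement = 69.5 m

69.5 m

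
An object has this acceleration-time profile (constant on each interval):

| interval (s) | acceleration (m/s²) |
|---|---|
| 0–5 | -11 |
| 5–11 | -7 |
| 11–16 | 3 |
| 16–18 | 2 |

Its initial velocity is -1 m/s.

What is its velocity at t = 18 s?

Δv equals the area under the a-t graph; then v = v₀ + Δv.
0–5 s: -11 × 5 = -55 m/s
5–11 s: -7 × 6 = -42 m/s
11–16 s: 3 × 5 = 15 m/s
16–18 s: 2 × 2 = 4 m/s
Δv = -78 m/s, so v(18) = -1 + (-78) = -79 m/s.

-79 m/s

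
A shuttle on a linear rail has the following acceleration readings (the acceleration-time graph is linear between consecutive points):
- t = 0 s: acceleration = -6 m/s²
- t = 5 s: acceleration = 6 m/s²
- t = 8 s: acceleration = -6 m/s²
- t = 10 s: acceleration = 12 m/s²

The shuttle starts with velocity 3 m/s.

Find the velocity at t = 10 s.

Δv equals the area under the a-t graph; then v = v₀ + Δv.
0–5 s: ½(-6 + 6)(5) = 0 m/s
5–8 s: ½(6 + -6)(3) = 0 m/s
8–10 s: ½(-6 + 12)(2) = 6 m/s
Δv = 6 m/s, so v(10) = 3 + (6) = 9 m/s.

9 m/s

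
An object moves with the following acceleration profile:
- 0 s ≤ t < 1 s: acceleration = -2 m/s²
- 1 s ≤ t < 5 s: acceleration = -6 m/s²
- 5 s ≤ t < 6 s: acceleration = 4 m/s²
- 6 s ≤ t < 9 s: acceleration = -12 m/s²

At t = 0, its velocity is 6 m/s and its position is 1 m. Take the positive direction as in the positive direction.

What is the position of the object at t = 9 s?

-146 m

On each constant-a segment, Δv = aΔt and Δx = v₀Δt + ½aΔt²; chain segment to segment.
0–1 s: v starts 6 m/s; Δx = 6·1 + ½·-2·1² = 5 m; v ends 4 m/s.
1–5 s: v starts 4 m/s; Δx = 4·4 + ½·-6·4² = -32 m; v ends -20 m/s.
5–6 s: v starts -20 m/s; Δx = -20·1 + ½·4·1² = -18 m; v ends -16 m/s.
6–9 s: v starts -16 m/s; Δx = -16·3 + ½·-12·3² = -102 m; v ends -52 m/s.
x(9) = 1 + Σ Δx = -146 m.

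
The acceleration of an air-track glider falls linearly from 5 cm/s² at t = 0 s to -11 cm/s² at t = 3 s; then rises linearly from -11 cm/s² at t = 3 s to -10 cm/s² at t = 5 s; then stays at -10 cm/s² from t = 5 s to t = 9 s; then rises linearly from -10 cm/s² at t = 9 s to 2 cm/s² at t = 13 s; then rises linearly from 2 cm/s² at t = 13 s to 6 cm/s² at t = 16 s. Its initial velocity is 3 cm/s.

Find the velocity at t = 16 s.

Δv equals the area under the a-t graph; then v = v₀ + Δv.
0–3 s: ½(5 + -11)(3) = -9 cm/s
3–5 s: ½(-11 + -10)(2) = -21 cm/s
5–9 s: -10 × 4 = -40 cm/s
9–13 s: ½(-10 + 2)(4) = -16 cm/s
13–16 s: ½(2 + 6)(3) = 12 cm/s
Δv = -74 cm/s, so v(16) = 3 + (-74) = -71 cm/s.

-71 cm/s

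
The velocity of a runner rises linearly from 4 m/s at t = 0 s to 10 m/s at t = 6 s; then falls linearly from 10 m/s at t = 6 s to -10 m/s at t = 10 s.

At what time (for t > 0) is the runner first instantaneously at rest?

t = 8 s

v changes sign on 6–10 s (from 10 to -10); the graph is linear there, so v = 0 at t = 6 + (-10)·(10 − 6)/(-10 − 10) = 8 s.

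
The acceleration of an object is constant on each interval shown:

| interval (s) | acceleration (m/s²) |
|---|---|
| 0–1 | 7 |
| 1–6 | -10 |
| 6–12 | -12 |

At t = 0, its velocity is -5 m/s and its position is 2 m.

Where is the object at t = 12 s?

-618.5 m

On each constant-a segment, Δv = aΔt and Δx = v₀Δt + ½aΔt²; chain segment to segment.
0–1 s: v starts -5 m/s; Δx = -5·1 + ½·7·1² = -1.5 m; v ends 2 m/s.
1–6 s: v starts 2 m/s; Δx = 2·5 + ½·-10·5² = -115 m; v ends -48 m/s.
6–12 s: v starts -48 m/s; Δx = -48·6 + ½·-12·6² = -504 m; v ends -120 m/s.
x(12) = 2 + Σ Δx = -618.5 m.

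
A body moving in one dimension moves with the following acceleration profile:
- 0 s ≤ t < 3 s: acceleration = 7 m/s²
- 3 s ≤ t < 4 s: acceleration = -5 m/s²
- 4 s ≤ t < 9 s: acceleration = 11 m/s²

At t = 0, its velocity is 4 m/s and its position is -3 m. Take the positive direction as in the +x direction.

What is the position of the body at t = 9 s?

On each constant-a segment, Δv = aΔt and Δx = v₀Δt + ½aΔt²; chain segment to segment.
0–3 s: v starts 4 m/s; Δx = 4·3 + ½·7·3² = 43.5 m; v ends 25 m/s.
3–4 s: v starts 25 m/s; Δx = 25·1 + ½·-5·1² = 22.5 m; v ends 20 m/s.
4–9 s: v starts 20 m/s; Δx = 20·5 + ½·11·5² = 237.5 m; v ends 75 m/s.
x(9) = -3 + Σ Δx = 300.5 m.

300.5 m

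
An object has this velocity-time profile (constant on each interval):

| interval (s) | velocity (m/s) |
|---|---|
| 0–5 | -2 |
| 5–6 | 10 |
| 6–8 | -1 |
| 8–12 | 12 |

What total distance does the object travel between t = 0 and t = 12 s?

70 m

Total distance travelled is ∫|v| dt — sum the magnitudes of each area piece.
0–5 s: |-2| × 5 = 10 m
5–6 s: |10| × 1 = 10 m
6–8 s: |-1| × 2 = 2 m
8–12 s: |12| × 4 = 48 m
Total distance = 70 m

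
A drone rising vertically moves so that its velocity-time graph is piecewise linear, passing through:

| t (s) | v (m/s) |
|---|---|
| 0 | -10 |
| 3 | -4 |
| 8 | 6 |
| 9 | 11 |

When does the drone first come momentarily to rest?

v changes sign on 3–8 s (from -4 to 6); the graph is linear there, so v = 0 at t = 3 + (4)·(8 − 3)/(6 − -4) = 5 s.

t = 5 s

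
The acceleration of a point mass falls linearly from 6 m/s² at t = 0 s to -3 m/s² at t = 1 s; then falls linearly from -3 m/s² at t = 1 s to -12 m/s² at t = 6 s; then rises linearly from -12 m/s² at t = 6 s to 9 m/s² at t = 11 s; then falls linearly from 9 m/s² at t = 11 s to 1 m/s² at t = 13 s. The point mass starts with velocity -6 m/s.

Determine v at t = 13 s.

-39.5 m/s

Δv equals the area under the a-t graph; then v = v₀ + Δv.
0–1 s: ½(6 + -3)(1) = 1.5 m/s
1–6 s: ½(-3 + -12)(5) = -37.5 m/s
6–11 s: ½(-12 + 9)(5) = -7.5 m/s
11–13 s: ½(9 + 1)(2) = 10 m/s
Δv = -33.5 m/s, so v(13) = -6 + (-33.5) = -39.5 m/s.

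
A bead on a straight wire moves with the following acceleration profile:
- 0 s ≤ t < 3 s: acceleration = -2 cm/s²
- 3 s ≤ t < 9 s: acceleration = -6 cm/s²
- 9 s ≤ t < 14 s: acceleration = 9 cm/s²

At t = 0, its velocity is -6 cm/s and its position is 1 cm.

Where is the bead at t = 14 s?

On each constant-a segment, Δv = aΔt and Δx = v₀Δt + ½aΔt²; chain segment to segment.
0–3 s: v starts -6 cm/s; Δx = -6·3 + ½·-2·3² = -27 cm; v ends -12 cm/s.
3–9 s: v starts -12 cm/s; Δx = -12·6 + ½·-6·6² = -180 cm; v ends -48 cm/s.
9–14 s: v starts -48 cm/s; Δx = -48·5 + ½·9·5² = -127.5 cm; v ends -3 cm/s.
x(14) = 1 + Σ Δx = -333.5 cm.

-333.5 cm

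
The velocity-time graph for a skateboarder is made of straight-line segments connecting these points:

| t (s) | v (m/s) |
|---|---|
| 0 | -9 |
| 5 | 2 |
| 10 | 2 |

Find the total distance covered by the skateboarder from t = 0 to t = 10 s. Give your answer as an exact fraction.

Total distance travelled is ∫|v| dt — sum the magnitudes of each area piece.
0–5 s: v = 0 at t = 45/11 s; triangle areas 405/22 + 10/11 = 425/22 m
5–10 s: |2| × 5 = 10 m
Total distance = 645/22 m

645/22 m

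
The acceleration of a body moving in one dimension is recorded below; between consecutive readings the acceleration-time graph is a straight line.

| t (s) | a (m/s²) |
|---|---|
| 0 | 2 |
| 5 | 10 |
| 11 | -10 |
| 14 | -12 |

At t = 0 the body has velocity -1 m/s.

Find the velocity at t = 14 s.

Δv equals the area under the a-t graph; then v = v₀ + Δv.
0–5 s: ½(2 + 10)(5) = 30 m/s
5–11 s: ½(10 + -10)(6) = 0 m/s
11–14 s: ½(-10 + -12)(3) = -33 m/s
Δv = -3 m/s, so v(14) = -1 + (-3) = -4 m/s.

-4 m/s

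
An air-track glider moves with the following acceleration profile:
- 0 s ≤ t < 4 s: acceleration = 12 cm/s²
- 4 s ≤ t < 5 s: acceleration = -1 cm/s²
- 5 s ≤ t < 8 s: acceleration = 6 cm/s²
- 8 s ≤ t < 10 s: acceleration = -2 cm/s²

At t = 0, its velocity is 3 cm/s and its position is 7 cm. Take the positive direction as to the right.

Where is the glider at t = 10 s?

On each constant-a segment, Δv = aΔt and Δx = v₀Δt + ½aΔt²; chain segment to segment.
0–4 s: v starts 3 cm/s; Δx = 3·4 + ½·12·4² = 108 cm; v ends 51 cm/s.
4–5 s: v starts 51 cm/s; Δx = 51·1 + ½·-1·1² = 50.5 cm; v ends 50 cm/s.
5–8 s: v starts 50 cm/s; Δx = 50·3 + ½·6·3² = 177 cm; v ends 68 cm/s.
8–10 s: v starts 68 cm/s; Δx = 68·2 + ½·-2·2² = 132 cm; v ends 64 cm/s.
x(10) = 7 + Σ Δx = 474.5 cm.

474.5 cm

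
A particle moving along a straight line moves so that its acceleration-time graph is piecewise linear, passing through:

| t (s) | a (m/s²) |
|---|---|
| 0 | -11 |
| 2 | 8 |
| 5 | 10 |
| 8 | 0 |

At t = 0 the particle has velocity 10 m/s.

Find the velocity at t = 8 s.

Δv equals the area under the a-t graph; then v = v₀ + Δv.
0–2 s: ½(-11 + 8)(2) = -3 m/s
2–5 s: ½(8 + 10)(3) = 27 m/s
5–8 s: ½(10 + 0)(3) = 15 m/s
Δv = 39 m/s, so v(8) = 10 + (39) = 49 m/s.

49 m/s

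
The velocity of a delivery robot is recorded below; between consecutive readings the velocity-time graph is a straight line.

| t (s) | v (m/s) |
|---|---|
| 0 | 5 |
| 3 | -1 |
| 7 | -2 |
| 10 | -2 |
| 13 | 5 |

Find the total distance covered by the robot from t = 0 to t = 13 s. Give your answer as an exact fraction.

173/7 m

Distance (not displacement) is the total path length: add the absolute areas under v-t.
0–3 s: v = 0 at t = 2.5 s; triangle areas 6.25 + 0.25 = 6.5 m
3–7 s: |½(-1 + -2)(4)| = 6 m
7–10 s: |-2| × 3 = 6 m
10–13 s: v = 0 at t = 76/7 s; triangle areas 6/7 + 75/14 = 87/14 m
Total distance = 173/7 m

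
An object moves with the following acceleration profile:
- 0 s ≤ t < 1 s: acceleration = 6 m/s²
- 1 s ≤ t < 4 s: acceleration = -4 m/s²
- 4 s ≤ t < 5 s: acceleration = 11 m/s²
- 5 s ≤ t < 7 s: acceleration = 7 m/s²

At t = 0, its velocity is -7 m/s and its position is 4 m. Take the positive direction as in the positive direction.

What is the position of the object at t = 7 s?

-18.5 m

On each constant-a segment, Δv = aΔt and Δx = v₀Δt + ½aΔt²; chain segment to segment.
0–1 s: v starts -7 m/s; Δx = -7·1 + ½·6·1² = -4 m; v ends -1 m/s.
1–4 s: v starts -1 m/s; Δx = -1·3 + ½·-4·3² = -21 m; v ends -13 m/s.
4–5 s: v starts -13 m/s; Δx = -13·1 + ½·11·1² = -7.5 m; v ends -2 m/s.
5–7 s: v starts -2 m/s; Δx = -2·2 + ½·7·2² = 10 m; v ends 12 m/s.
x(7) = 4 + Σ Δx = -18.5 m.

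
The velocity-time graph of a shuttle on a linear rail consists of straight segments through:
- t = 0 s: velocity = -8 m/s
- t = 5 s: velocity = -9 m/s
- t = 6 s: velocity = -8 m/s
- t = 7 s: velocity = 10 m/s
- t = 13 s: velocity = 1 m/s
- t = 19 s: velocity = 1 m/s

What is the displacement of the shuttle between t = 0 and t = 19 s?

Displacement is the signed area under the v-t curve.
0–5 s: ½(-8 + -9)(5) = -42.5 m
5–6 s: ½(-9 + -8)(1) = -8.5 m
6–7 s: ½(-8 + 10)(1) = 1 m
7–13 s: ½(10 + 1)(6) = 33 m
13–19 s: 1 × 6 = 6 m
Net displacement = -11 m

-11 m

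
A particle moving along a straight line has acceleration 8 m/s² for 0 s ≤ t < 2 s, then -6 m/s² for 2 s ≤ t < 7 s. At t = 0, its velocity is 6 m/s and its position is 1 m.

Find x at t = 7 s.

On each constant-a segment, Δv = aΔt and Δx = v₀Δt + ½aΔt²; chain segment to segment.
0–2 s: v starts 6 m/s; Δx = 6·2 + ½·8·2² = 28 m; v ends 22 m/s.
2–7 s: v starts 22 m/s; Δx = 22·5 + ½·-6·5² = 35 m; v ends -8 m/s.
x(7) = 1 + Σ Δx = 64 m.

64 m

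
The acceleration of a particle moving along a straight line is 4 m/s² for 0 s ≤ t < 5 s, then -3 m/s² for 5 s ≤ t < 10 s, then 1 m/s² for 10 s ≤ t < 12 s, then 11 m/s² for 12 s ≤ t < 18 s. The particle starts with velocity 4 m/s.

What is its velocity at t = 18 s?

77 m/s

Δv equals the area under the a-t graph; then v = v₀ + Δv.
0–5 s: 4 × 5 = 20 m/s
5–10 s: -3 × 5 = -15 m/s
10–12 s: 1 × 2 = 2 m/s
12–18 s: 11 × 6 = 66 m/s
Δv = 73 m/s, so v(18) = 4 + (73) = 77 m/s.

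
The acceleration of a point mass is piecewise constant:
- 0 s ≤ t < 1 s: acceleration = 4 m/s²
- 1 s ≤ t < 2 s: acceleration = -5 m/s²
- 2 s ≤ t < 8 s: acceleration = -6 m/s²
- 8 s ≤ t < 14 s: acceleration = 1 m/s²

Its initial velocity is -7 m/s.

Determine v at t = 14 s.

Δv equals the area under the a-t graph; then v = v₀ + Δv.
0–1 s: 4 × 1 = 4 m/s
1–2 s: -5 × 1 = -5 m/s
2–8 s: -6 × 6 = -36 m/s
8–14 s: 1 × 6 = 6 m/s
Δv = -31 m/s, so v(14) = -7 + (-31) = -38 m/s.

-38 m/s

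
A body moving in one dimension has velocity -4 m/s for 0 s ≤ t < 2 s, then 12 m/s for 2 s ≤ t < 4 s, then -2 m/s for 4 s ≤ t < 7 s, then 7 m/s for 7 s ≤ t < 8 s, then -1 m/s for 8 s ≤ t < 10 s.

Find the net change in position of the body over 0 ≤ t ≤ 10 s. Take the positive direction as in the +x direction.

Displacement is the signed area under the v-t curve.
0–2 s: -4 × 2 = -8 m
2–4 s: 12 × 2 = 24 m
4–7 s: -2 × 3 = -6 m
7–8 s: 7 × 1 = 7 m
8–10 s: -1 × 2 = -2 m
Net displacement = 15 m

15 m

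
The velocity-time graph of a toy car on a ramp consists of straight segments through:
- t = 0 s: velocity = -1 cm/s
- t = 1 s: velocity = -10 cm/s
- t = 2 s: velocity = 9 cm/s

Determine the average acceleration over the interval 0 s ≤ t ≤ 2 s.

5 cm/s²

Average acceleration = Δv/Δt = (9 − -1)/(2 − 0) = 5 cm/s².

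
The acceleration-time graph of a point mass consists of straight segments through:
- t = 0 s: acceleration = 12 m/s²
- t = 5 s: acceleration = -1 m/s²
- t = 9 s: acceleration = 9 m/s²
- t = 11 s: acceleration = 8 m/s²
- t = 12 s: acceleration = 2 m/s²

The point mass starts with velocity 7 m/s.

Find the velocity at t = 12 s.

72.5 m/s

Δv equals the area under the a-t graph; then v = v₀ + Δv.
0–5 s: ½(12 + -1)(5) = 27.5 m/s
5–9 s: ½(-1 + 9)(4) = 16 m/s
9–11 s: ½(9 + 8)(2) = 17 m/s
11–12 s: ½(8 + 2)(1) = 5 m/s
Δv = 65.5 m/s, so v(12) = 7 + (65.5) = 72.5 m/s.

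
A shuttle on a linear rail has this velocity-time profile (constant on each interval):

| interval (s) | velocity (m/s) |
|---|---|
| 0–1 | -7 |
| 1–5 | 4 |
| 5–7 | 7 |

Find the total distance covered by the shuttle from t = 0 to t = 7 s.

Total distance travelled is ∫|v| dt — sum the magnitudes of each area piece.
0–1 s: |-7| × 1 = 7 m
1–5 s: |4| × 4 = 16 m
5–7 s: |7| × 2 = 14 m
Total distance = 37 m

37 m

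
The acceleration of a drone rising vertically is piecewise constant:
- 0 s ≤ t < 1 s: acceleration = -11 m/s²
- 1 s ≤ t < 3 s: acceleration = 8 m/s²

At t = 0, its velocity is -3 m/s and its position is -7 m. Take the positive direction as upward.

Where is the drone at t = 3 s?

-27.5 m

On each constant-a segment, Δv = aΔt and Δx = v₀Δt + ½aΔt²; chain segment to segment.
0–1 s: v starts -3 m/s; Δx = -3·1 + ½·-11·1² = -8.5 m; v ends -14 m/s.
1–3 s: v starts -14 m/s; Δx = -14·2 + ½·8·2² = -12 m; v ends 2 m/s.
x(3) = -7 + Σ Δx = -27.5 m.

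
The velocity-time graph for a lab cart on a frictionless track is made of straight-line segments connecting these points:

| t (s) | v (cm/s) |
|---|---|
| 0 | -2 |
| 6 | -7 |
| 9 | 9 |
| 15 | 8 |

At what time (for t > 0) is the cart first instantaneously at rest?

v changes sign on 6–9 s (from -7 to 9); the graph is linear there, so v = 0 at t = 6 + (7)·(9 − 6)/(9 − -7) = 7.3125 s.

t = 7.3125 s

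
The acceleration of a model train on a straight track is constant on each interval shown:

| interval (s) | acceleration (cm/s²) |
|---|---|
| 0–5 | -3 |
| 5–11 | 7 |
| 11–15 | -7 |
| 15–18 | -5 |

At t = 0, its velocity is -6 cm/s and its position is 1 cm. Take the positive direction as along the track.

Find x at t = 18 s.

On each constant-a segment, Δv = aΔt and Δx = v₀Δt + ½aΔt²; chain segment to segment.
0–5 s: v starts -6 cm/s; Δx = -6·5 + ½·-3·5² = -67.5 cm; v ends -21 cm/s.
5–11 s: v starts -21 cm/s; Δx = -21·6 + ½·7·6² = 0 cm; v ends 21 cm/s.
11–15 s: v starts 21 cm/s; Δx = 21·4 + ½·-7·4² = 28 cm; v ends -7 cm/s.
15–18 s: v starts -7 cm/s; Δx = -7·3 + ½·-5·3² = -43.5 cm; v ends -22 cm/s.
x(18) = 1 + Σ Δx = -82 cm.

-82 cm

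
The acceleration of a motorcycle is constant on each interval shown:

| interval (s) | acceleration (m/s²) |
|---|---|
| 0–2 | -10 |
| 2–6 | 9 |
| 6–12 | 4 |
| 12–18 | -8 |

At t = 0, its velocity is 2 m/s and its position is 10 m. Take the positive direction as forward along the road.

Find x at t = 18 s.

282 m

On each constant-a segment, Δv = aΔt and Δx = v₀Δt + ½aΔt²; chain segment to segment.
0–2 s: v starts 2 m/s; Δx = 2·2 + ½·-10·2² = -16 m; v ends -18 m/s.
2–6 s: v starts -18 m/s; Δx = -18·4 + ½·9·4² = 0 m; v ends 18 m/s.
6–12 s: v starts 18 m/s; Δx = 18·6 + ½·4·6² = 180 m; v ends 42 m/s.
12–18 s: v starts 42 m/s; Δx = 42·6 + ½·-8·6² = 108 m; v ends -6 m/s.
x(18) = 10 + Σ Δx = 282 m.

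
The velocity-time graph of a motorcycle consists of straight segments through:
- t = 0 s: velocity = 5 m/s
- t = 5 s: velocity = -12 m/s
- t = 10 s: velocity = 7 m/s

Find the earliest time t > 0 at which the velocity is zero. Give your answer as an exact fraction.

t = 25/17 s

v changes sign on 0–5 s (from 5 to -12); the graph is linear there, so v = 0 at t = 0 + (-5)·(5 − 0)/(-12 − 5) = 25/17 s.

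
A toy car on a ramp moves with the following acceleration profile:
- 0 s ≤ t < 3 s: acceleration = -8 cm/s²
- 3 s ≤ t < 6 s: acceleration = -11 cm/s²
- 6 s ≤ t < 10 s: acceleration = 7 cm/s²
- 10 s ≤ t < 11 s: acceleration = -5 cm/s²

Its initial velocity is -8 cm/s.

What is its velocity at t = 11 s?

-42 cm/s

Δv equals the area under the a-t graph; then v = v₀ + Δv.
0–3 s: -8 × 3 = -24 cm/s
3–6 s: -11 × 3 = -33 cm/s
6–10 s: 7 × 4 = 28 cm/s
10–11 s: -5 × 1 = -5 cm/s
Δv = -34 cm/s, so v(11) = -8 + (-34) = -42 cm/s.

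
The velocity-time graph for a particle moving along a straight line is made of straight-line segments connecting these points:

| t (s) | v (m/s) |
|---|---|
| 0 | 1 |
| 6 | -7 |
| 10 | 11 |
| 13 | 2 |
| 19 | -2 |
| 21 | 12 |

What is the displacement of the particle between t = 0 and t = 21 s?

Displacement is the signed area under the v-t curve.
0–6 s: ½(1 + -7)(6) = -18 m
6–10 s: ½(-7 + 11)(4) = 8 m
10–13 s: ½(11 + 2)(3) = 19.5 m
13–19 s: ½(2 + -2)(6) = 0 m
19–21 s: ½(-2 + 12)(2) = 10 m
Net displacement = 19.5 m

19.5 m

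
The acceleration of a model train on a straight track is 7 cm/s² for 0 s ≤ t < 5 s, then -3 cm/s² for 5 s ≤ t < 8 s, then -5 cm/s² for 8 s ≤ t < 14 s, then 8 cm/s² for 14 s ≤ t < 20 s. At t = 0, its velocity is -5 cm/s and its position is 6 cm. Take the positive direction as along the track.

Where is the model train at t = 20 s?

On each constant-a segment, Δv = aΔt and Δx = v₀Δt + ½aΔt²; chain segment to segment.
0–5 s: v starts -5 cm/s; Δx = -5·5 + ½·7·5² = 62.5 cm; v ends 30 cm/s.
5–8 s: v starts 30 cm/s; Δx = 30·3 + ½·-3·3² = 76.5 cm; v ends 21 cm/s.
8–14 s: v starts 21 cm/s; Δx = 21·6 + ½·-5·6² = 36 cm; v ends -9 cm/s.
14–20 s: v starts -9 cm/s; Δx = -9·6 + ½·8·6² = 90 cm; v ends 39 cm/s.
x(20) = 6 + Σ Δx = 271 cm.

271 cm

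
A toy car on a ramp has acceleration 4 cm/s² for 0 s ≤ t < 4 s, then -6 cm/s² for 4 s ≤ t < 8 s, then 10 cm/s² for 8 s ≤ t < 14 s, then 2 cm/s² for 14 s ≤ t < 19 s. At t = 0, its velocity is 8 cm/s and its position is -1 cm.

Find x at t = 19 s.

On each constant-a segment, Δv = aΔt and Δx = v₀Δt + ½aΔt²; chain segment to segment.
0–4 s: v starts 8 cm/s; Δx = 8·4 + ½·4·4² = 64 cm; v ends 24 cm/s.
4–8 s: v starts 24 cm/s; Δx = 24·4 + ½·-6·4² = 48 cm; v ends 0 cm/s.
8–14 s: v starts 0 cm/s; Δx = 0·6 + ½·10·6² = 180 cm; v ends 60 cm/s.
14–19 s: v starts 60 cm/s; Δx = 60·5 + ½·2·5² = 325 cm; v ends 70 cm/s.
x(19) = -1 + Σ Δx = 616 cm.

616 cm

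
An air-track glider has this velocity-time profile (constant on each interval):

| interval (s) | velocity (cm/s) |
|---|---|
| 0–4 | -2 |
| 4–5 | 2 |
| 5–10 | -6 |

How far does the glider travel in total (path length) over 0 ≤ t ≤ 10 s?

40 cm

Total distance travelled is ∫|v| dt — sum the magnitudes of each area piece.
0–4 s: |-2| × 4 = 8 cm
4–5 s: |2| × 1 = 2 cm
5–10 s: |-6| × 5 = 30 cm
Total distance = 40 cm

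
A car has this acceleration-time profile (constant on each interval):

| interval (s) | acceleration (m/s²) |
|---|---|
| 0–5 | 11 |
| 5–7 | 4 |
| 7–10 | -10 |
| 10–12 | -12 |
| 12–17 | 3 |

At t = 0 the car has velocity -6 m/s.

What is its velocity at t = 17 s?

18 m/s

Δv equals the area under the a-t graph; then v = v₀ + Δv.
0–5 s: 11 × 5 = 55 m/s
5–7 s: 4 × 2 = 8 m/s
7–10 s: -10 × 3 = -30 m/s
10–12 s: -12 × 2 = -24 m/s
12–17 s: 3 × 5 = 15 m/s
Δv = 24 m/s, so v(17) = -6 + (24) = 18 m/s.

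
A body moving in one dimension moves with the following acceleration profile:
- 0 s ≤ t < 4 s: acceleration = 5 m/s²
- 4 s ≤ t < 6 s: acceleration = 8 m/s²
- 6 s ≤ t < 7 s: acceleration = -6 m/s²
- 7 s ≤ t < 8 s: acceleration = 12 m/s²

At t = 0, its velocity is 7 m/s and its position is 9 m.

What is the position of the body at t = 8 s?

On each constant-a segment, Δv = aΔt and Δx = v₀Δt + ½aΔt²; chain segment to segment.
0–4 s: v starts 7 m/s; Δx = 7·4 + ½·5·4² = 68 m; v ends 27 m/s.
4–6 s: v starts 27 m/s; Δx = 27·2 + ½·8·2² = 70 m; v ends 43 m/s.
6–7 s: v starts 43 m/s; Δx = 43·1 + ½·-6·1² = 40 m; v ends 37 m/s.
7–8 s: v starts 37 m/s; Δx = 37·1 + ½·12·1² = 43 m; v ends 49 m/s.
x(8) = 9 + Σ Δx = 230 m.

230 m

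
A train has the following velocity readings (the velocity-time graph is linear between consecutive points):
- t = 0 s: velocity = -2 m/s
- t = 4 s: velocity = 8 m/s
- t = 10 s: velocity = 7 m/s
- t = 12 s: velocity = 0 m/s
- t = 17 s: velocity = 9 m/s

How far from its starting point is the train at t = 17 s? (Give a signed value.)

86.5 m

Net displacement equals the area under the velocity-time graph (areas below the axis count negative).
0–4 s: ½(-2 + 8)(4) = 12 m
4–10 s: ½(8 + 7)(6) = 45 m
10–12 s: ½(7 + 0)(2) = 7 m
12–17 s: ½(0 + 9)(5) = 22.5 m
Net displacement = 86.5 m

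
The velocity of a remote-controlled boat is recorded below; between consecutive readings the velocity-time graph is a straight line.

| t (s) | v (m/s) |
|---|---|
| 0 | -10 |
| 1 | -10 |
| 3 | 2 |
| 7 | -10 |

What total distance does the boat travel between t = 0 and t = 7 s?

36 m

Total distance travelled is ∫|v| dt — sum the magnitudes of each area piece.
0–1 s: |-10| × 1 = 10 m
1–3 s: v = 0 at t = 8/3 s; triangle areas 25/3 + 1/3 = 26/3 m
3–7 s: v = 0 at t = 11/3 s; triangle areas 2/3 + 50/3 = 52/3 m
Total distance = 36 m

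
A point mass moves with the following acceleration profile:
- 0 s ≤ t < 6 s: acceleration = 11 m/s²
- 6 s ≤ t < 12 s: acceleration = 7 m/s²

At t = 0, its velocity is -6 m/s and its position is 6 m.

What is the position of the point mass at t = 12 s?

654 m

On each constant-a segment, Δv = aΔt and Δx = v₀Δt + ½aΔt²; chain segment to segment.
0–6 s: v starts -6 m/s; Δx = -6·6 + ½·11·6² = 162 m; v ends 60 m/s.
6–12 s: v starts 60 m/s; Δx = 60·6 + ½·7·6² = 486 m; v ends 102 m/s.
x(12) = 6 + Σ Δx = 654 m.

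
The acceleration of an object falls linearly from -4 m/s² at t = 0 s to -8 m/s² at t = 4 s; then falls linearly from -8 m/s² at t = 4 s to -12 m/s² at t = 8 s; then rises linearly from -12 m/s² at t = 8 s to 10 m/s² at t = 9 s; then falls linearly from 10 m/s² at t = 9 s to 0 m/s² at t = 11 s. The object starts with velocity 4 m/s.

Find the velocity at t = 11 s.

Δv equals the area under the a-t graph; then v = v₀ + Δv.
0–4 s: ½(-4 + -8)(4) = -24 m/s
4–8 s: ½(-8 + -12)(4) = -40 m/s
8–9 s: ½(-12 + 10)(1) = -1 m/s
9–11 s: ½(10 + 0)(2) = 10 m/s
Δv = -55 m/s, so v(11) = 4 + (-55) = -51 m/s.

-51 m/s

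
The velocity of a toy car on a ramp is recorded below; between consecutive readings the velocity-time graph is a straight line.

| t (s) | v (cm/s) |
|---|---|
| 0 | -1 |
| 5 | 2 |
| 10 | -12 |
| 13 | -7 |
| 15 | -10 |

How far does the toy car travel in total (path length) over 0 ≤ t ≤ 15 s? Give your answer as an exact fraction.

Distance (not displacement) is the total path length: add the absolute areas under v-t.
0–5 s: v = 0 at t = 5/3 s; triangle areas 5/6 + 10/3 = 25/6 cm
5–10 s: v = 0 at t = 40/7 s; triangle areas 5/7 + 180/7 = 185/7 cm
10–13 s: |½(-12 + -7)(3)| = 28.5 cm
13–15 s: |½(-7 + -10)(2)| = 17 cm
Total distance = 1598/21 cm

1598/21 cm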